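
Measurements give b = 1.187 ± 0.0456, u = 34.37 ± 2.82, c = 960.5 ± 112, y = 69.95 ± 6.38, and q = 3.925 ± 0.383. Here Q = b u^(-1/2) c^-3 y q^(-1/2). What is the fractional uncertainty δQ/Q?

Relative error in a monomial: (δQ/Q)² = Σ (nᵢ · δxᵢ/xᵢ)².
  (1·δb/b)² = (1×0.0384)² = 0.00148;  (−½·δu/u)² = (-0.5×0.0820)² = 0.00168;  (-3·δc/c)² = (-3×0.117)² = 0.122;  (1·δy/y)² = (1×0.0912)² = 0.00832;  (−½·δq/q)² = (-0.5×0.0976)² = 0.00238
δQ/Q = √(0.136) = 0.369

0.369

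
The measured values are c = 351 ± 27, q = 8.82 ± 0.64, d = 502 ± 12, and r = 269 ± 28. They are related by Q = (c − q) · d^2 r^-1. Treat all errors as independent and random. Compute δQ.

44600

Let u = c − q = 342. δu = √(δc² + δq²) = √(729 + 0.410) = 27.0, so δu/u = 0.0789.
Q is then a monomial in u, d, r:
δQ/Q = √((δu/u)² + (2·δd/d)² + (-1·δr/r)²) = √(0.00623 + 0.00229 + 0.0108) = 0.139
Q = 3.21e+05, so δQ = 0.139 × 3.21e+05 = 44600.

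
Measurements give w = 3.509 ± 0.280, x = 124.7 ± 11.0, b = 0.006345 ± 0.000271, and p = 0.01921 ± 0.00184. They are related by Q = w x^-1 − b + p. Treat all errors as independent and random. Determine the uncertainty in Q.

Let h = w·x^-1 = 0.02814. δh/h = √((1·δw/w)² + (-1·δx/x)²) = √(0.00637 + 0.00778) = 0.119, so δh = 0.00335.
Q = h − b + p: δQ = √(δh² + δb² + δp²) = √(1.12e-05 + 7.34e-08 + 3.39e-06) = 0.00383

0.00383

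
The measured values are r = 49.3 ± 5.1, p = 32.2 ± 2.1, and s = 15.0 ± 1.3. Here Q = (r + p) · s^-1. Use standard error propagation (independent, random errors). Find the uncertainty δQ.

Let u = r + p = 81.5. δu = √(δr² + δp²) = √(26.0 + 4.41) = 5.52, so δu/u = 0.0677.
Q is then a monomial in u, s:
δQ/Q = √((δu/u)² + (-1·δs/s)²) = √(0.00458 + 0.00751) = 0.110
Q = 5.43, so δQ = 0.110 × 5.43 = 0.597.

0.597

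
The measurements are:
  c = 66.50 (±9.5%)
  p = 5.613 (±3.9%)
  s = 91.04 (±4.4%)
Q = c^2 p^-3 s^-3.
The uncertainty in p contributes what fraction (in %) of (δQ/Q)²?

(δQ/Q)² = (2·δc/c)² + (-3·δp/p)² + (-3·δs/s)²
  c term: (2×0.0950)² = 0.0361
  p term: (-3×0.0390)² = 0.0137
  s term: (-3×0.0440)² = 0.0174
Total = 0.0672. Share from p = 0.0137/0.0672 = 0.204.

20.4%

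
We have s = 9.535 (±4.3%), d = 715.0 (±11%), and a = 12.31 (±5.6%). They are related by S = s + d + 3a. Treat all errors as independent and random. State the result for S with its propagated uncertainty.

761.5 ± 78.7

For a sum/difference, combine absolute errors in quadrature:
  (δs)² = 0.168;  (δd)² = 6190;  (3·δa)² = 4.28
δS = √(6190) = 78.7
S = 761.5.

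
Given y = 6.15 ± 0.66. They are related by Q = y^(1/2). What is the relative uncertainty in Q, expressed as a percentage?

Q ∝ y^(1/2), so δQ/Q = |½| · δy/y = 0.5 × 0.107 = 0.0537.

5.37%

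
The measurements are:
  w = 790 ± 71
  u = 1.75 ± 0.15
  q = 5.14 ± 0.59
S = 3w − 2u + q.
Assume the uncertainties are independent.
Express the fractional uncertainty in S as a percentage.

8.98%

For a sum/difference, combine absolute errors in quadrature:
  (3·δw)² = 45400;  (2·δu)² = 0.0900;  (δq)² = 0.348
δS = √(45400) = 213
S = 2370, so δS/S = 213/2370 = 0.0898.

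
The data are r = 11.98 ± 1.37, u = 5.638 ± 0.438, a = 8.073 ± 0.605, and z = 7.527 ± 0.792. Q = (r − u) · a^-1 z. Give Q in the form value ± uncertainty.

Let w = r − u = 6.342. δw = √(δr² + δu²) = √(1.88 + 0.192) = 1.44, so δw/w = 0.227.
Q is then a monomial in w, a, z:
δQ/Q = √((δw/w)² + (-1·δa/a)² + (1·δz/z)²) = √(0.0514 + 0.00562 + 0.0111) = 0.261
Q = 5.913, so δQ = 0.261 × 5.913 = 1.54.

5.913 ± 1.54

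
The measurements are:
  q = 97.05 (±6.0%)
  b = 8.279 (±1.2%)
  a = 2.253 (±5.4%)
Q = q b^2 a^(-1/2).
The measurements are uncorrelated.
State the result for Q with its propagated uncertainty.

Products/powers → add relative errors in quadrature, weighted by exponent:
  (1·δq/q)² = (1×0.0600)² = 0.00360;  (2·δb/b)² = (2×0.0120)² = 0.000576;  (−½·δa/a)² = (-0.5×0.0540)² = 0.000729
δQ/Q = √(0.00490) = 0.0700
Q = 4432, so δQ = 0.0700 × 4432 = 310.

4432 ± 310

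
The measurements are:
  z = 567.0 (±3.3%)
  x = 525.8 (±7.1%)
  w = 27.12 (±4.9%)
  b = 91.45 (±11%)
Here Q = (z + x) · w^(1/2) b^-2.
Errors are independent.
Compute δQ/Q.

0.225

Let u = z + x = 1093. δu = √(δz² + δx²) = √(350 + 1390) = 41.8, so δu/u = 0.0382.
Q is then a monomial in u, w, b:
δQ/Q = √((δu/u)² + (½·δw/w)² + (-2·δb/b)²) = √(0.00146 + 0.000600 + 0.0484) = 0.225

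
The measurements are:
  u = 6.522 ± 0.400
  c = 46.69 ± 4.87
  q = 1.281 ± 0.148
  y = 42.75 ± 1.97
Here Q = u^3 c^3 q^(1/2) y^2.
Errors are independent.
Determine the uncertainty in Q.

Since Q is a product/quotient, work with relative uncertainties:
  (3·δu/u)² = (3×0.0613)² = 0.0339;  (3·δc/c)² = (3×0.104)² = 0.0979;  (½·δq/q)² = (0.5×0.116)² = 0.00334;  (2·δy/y)² = (2×0.0461)² = 0.00849
δQ/Q = √(0.144) = 0.379
Q = 5.841e+10, so δQ = 0.379 × 5.841e+10 = 2.21e+10.

2.21e+10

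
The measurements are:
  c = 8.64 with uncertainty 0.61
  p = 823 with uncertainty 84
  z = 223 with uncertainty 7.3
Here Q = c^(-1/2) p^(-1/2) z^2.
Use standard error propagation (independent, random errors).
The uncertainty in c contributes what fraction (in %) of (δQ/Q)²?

(δQ/Q)² = (−½·δc/c)² + (−½·δp/p)² + (2·δz/z)²
  c term: (-0.5×0.0706)² = 0.00125
  p term: (-0.5×0.102)² = 0.00260
  z term: (2×0.0327)² = 0.00429
Total = 0.00814. Share from c = 0.00125/0.00814 = 0.153.

15.3%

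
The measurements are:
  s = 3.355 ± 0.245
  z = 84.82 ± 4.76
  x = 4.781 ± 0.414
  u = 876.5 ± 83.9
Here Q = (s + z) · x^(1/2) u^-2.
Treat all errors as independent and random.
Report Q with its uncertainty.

Let w = s + z = 88.17. δw = √(δs² + δz²) = √(0.0600 + 22.7) = 4.77, so δw/w = 0.0541.
Q is then a monomial in w, x, u:
δQ/Q = √((δw/w)² + (½·δx/x)² + (-2·δu/u)²) = √(0.00292 + 0.00187 + 0.0367) = 0.204
Q = 0.0002510, so δQ = 0.204 × 0.0002510 = 5.11e-05.

(2.510 ± 0.511) × 10^-4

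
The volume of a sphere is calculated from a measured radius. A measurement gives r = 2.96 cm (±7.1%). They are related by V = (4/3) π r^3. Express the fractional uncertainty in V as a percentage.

21.3%

V ∝ r^3, so δV/V = |3| · δr/r = 3 × 0.0710 = 0.213.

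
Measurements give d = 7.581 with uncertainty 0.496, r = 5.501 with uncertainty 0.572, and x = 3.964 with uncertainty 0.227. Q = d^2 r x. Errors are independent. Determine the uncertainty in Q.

221

Since Q is a product/quotient, work with relative uncertainties:
  (2·δd/d)² = (2×0.0654)² = 0.0171;  (1·δr/r)² = (1×0.104)² = 0.0108;  (1·δx/x)² = (1×0.0573)² = 0.00328
δQ/Q = √(0.0312) = 0.177
Q = 1253, so δQ = 0.177 × 1253 = 221.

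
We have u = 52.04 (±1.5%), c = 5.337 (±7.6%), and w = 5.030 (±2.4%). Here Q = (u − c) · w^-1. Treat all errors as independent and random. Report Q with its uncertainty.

9.285 ± 0.283

Let h = u − c = 46.70. δh = √(δu² + δc²) = √(0.609 + 0.165) = 0.880, so δh/h = 0.0188.
Q is then a monomial in h, w:
δQ/Q = √((δh/h)² + (-1·δw/w)²) = √(0.000355 + 0.000576) = 0.0305
Q = 9.285, so δQ = 0.0305 × 9.285 = 0.283.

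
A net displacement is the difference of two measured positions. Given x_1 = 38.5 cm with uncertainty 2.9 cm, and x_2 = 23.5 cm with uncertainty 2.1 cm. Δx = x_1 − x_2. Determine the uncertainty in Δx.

3.58 cm

Each term contributes (cᵢ δxᵢ)² to (δΔx)²:
  (δx_1)² = 8.41;  (δx_2)² = 4.41
δΔx = √(12.8) = 3.58 cm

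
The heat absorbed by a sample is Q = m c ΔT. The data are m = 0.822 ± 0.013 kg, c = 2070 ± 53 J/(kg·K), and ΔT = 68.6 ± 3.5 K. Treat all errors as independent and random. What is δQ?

6910 J

Each factor contributes (exponent × relative error)² to (δQ/Q)²:
  (1·δm/m)² = (1×0.0158)² = 0.000250;  (1·δc/c)² = (1×0.0256)² = 0.000656;  (1·δΔT/ΔT)² = (1×0.0510)² = 0.00260
δQ/Q = √(0.00351) = 0.0592
Q = 1.17e+05 J, so δQ = 0.0592 × 1.17e+05 = 6910 J.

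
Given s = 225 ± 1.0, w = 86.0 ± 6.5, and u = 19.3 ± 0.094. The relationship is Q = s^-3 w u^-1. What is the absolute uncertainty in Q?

3.01e-08

Relative error in a monomial: (δQ/Q)² = Σ (nᵢ · δxᵢ/xᵢ)².
  (-3·δs/s)² = (-3×0.00444)² = 0.000178;  (1·δw/w)² = (1×0.0756)² = 0.00571;  (-1·δu/u)² = (-1×0.00487)² = 2.37e-05
δQ/Q = √(0.00591) = 0.0769
Q = 3.91e-07, so δQ = 0.0769 × 3.91e-07 = 3.01e-08.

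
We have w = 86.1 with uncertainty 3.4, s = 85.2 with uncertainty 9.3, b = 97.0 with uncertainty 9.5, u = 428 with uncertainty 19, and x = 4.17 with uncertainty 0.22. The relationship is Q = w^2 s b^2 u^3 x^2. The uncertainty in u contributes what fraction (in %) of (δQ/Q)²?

20.8%

(δQ/Q)² = (2·δw/w)² + (1·δs/s)² + (2·δb/b)² + (3·δu/u)² + (2·δx/x)²
  w term: (2×0.0395)² = 0.00624
  s term: (1×0.109)² = 0.0119
  b term: (2×0.0979)² = 0.0384
  u term: (3×0.0444)² = 0.0177
  x term: (2×0.0528)² = 0.0111
Total = 0.0854. Share from u = 0.0177/0.0854 = 0.208.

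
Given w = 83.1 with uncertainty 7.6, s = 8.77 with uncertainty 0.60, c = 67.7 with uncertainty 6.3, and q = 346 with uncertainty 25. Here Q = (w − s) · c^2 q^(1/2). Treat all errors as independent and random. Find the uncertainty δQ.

Let u = w − s = 74.3. δu = √(δw² + δs²) = √(57.8 + 0.360) = 7.62, so δu/u = 0.103.
Q is then a monomial in u, c, q:
δQ/Q = √((δu/u)² + (2·δc/c)² + (½·δq/q)²) = √(0.0105 + 0.0346 + 0.00131) = 0.216
Q = 6.34e+06, so δQ = 0.216 × 6.34e+06 = 1.37e+06.

1.37e+06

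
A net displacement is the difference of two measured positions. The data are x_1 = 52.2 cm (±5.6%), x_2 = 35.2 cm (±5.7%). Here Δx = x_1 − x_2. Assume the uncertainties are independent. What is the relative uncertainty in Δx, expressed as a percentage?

20.9%

Each term contributes (cᵢ δxᵢ)² to (δΔx)²:
  (δx_1)² = 8.55;  (δx_2)² = 4.03
δΔx = √(12.6) = 3.55 cm
Δx = 17.0 cm, so δΔx/Δx = 3.55/17.0 = 0.209.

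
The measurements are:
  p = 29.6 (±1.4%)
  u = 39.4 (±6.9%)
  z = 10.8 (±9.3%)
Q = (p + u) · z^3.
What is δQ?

Let w = p + u = 69.0. δw = √(δp² + δu²) = √(0.172 + 7.39) = 2.75, so δw/w = 0.0399.
Q is then a monomial in w, z:
δQ/Q = √((δw/w)² + (3·δz/z)²) = √(0.00159 + 0.0778) = 0.282
Q = 86900, so δQ = 0.282 × 86900 = 24500.

24500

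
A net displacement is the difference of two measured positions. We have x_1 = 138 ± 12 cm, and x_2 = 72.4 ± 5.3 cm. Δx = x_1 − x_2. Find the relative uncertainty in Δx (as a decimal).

0.200

Sums and differences: (δΔx)² = Σ (cᵢ δxᵢ)².
  (δx_1)² = 144;  (δx_2)² = 28.1
δΔx = √(172) = 13.1 cm
Δx = 65.6 cm, so δΔx/Δx = 13.1/65.6 = 0.200.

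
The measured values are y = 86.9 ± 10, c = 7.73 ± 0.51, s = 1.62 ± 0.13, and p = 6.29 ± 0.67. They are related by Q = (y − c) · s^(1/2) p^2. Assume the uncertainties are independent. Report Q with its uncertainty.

Let u = y − c = 79.2. δu = √(δy² + δc²) = √(100 + 0.260) = 10.0, so δu/u = 0.126.
Q is then a monomial in u, s, p:
δQ/Q = √((δu/u)² + (½·δs/s)² + (2·δp/p)²) = √(0.0160 + 0.00161 + 0.0454) = 0.251
Q = 3990, so δQ = 0.251 × 3990 = 1000.

3990 ± 1000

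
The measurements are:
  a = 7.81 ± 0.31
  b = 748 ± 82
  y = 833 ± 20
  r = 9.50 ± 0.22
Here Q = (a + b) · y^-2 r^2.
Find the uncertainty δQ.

Let u = a + b = 756. δu = √(δa² + δb²) = √(0.0961 + 6720) = 82.0, so δu/u = 0.108.
Q is then a monomial in u, y, r:
δQ/Q = √((δu/u)² + (-2·δy/y)² + (2·δr/r)²) = √(0.0118 + 0.00231 + 0.00215) = 0.127
Q = 0.0983, so δQ = 0.127 × 0.0983 = 0.0125.

0.0125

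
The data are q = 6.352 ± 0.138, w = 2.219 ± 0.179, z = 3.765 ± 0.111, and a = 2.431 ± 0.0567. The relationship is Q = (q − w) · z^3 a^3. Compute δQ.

Let u = q − w = 4.133. δu = √(δq² + δw²) = √(0.0190 + 0.0320) = 0.226, so δu/u = 0.0547.
Q is then a monomial in u, z, a:
δQ/Q = √((δu/u)² + (3·δz/z)² + (3·δa/a)²) = √(0.00299 + 0.00782 + 0.00490) = 0.125
Q = 3169, so δQ = 0.125 × 3169 = 397.

397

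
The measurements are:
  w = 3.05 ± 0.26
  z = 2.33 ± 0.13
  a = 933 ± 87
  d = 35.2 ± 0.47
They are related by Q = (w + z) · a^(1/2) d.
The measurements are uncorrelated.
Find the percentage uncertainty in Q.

Let u = w + z = 5.38. δu = √(δw² + δz²) = √(0.0676 + 0.0169) = 0.291, so δu/u = 0.0540.
Q is then a monomial in u, a, d:
δQ/Q = √((δu/u)² + (½·δa/a)² + (1·δd/d)²) = √(0.00292 + 0.00217 + 0.000178) = 0.0726

7.26%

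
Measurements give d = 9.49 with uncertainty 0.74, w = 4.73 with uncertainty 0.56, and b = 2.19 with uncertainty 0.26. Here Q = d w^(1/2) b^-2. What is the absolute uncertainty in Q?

1.11

Products/powers → add relative errors in quadrature, weighted by exponent:
  (1·δd/d)² = (1×0.0780)² = 0.00608;  (½·δw/w)² = (0.5×0.118)² = 0.00350;  (-2·δb/b)² = (-2×0.119)² = 0.0564
δQ/Q = √(0.0660) = 0.257
Q = 4.30, so δQ = 0.257 × 4.30 = 1.11.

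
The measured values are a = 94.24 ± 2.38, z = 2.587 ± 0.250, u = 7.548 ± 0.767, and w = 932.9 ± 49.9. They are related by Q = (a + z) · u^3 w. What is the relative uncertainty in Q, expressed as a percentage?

31.0%

Let h = a + z = 96.83. δh = √(δa² + δz²) = √(5.66 + 0.0625) = 2.39, so δh/h = 0.0247.
Q is then a monomial in h, u, w:
δQ/Q = √((δh/h)² + (3·δu/u)² + (1·δw/w)²) = √(0.000611 + 0.0929 + 0.00286) = 0.310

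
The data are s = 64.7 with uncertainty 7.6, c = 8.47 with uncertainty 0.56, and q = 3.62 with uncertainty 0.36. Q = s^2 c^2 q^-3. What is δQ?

Since Q is a product/quotient, work with relative uncertainties:
  (2·δs/s)² = (2×0.117)² = 0.0552;  (2·δc/c)² = (2×0.0661)² = 0.0175;  (-3·δq/q)² = (-3×0.0994)² = 0.0890
δQ/Q = √(0.162) = 0.402
Q = 6330, so δQ = 0.402 × 6330 = 2550.

2550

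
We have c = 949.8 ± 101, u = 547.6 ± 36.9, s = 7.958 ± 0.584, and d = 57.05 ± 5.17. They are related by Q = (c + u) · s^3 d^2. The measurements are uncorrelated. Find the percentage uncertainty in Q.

Let w = c + u = 1497. δw = √(δc² + δu²) = √(10200 + 1360) = 108, so δw/w = 0.0718.
Q is then a monomial in w, s, d:
δQ/Q = √((δw/w)² + (3·δs/s)² + (2·δd/d)²) = √(0.00516 + 0.0485 + 0.0328) = 0.294

29.4%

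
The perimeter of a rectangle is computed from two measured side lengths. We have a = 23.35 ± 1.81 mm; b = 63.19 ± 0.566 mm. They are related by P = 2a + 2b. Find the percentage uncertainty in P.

Absolute uncertainties add in quadrature for a linear combination:
  (2·δa)² = 13.1;  (2·δb)² = 1.28
δP = √(14.4) = 3.79 mm
P = 173.1 mm, so δP/P = 3.79/173.1 = 0.0219.

2.19%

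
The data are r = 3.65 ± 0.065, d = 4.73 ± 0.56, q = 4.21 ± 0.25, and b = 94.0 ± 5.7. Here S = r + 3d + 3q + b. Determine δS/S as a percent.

4.81%

S is a linear combination, so absolute uncertainties add in quadrature:
  (δr)² = 0.00423;  (3·δd)² = 2.82;  (3·δq)² = 0.562;  (δb)² = 32.5
δS = √(35.9) = 5.99
S = 124, so δS/S = 5.99/124 = 0.0481.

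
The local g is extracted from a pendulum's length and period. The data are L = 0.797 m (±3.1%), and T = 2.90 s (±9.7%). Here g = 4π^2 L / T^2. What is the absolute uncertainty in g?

Since g is a product/quotient, work with relative uncertainties:
  (1·δL/L)² = (1×0.0310)² = 0.000961;  (-2·δT/T)² = (-2×0.0970)² = 0.0376
δg/g = √(0.0386) = 0.196
g = 3.74 m/s^2, so δg = 0.196 × 3.74 = 0.735 m/s^2.

0.735 m/s^2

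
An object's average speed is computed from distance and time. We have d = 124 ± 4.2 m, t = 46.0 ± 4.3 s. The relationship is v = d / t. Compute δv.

Each factor contributes (exponent × relative error)² to (δv/v)²:
  (1·δd/d)² = (1×0.0339)² = 0.00115;  (-1·δt/t)² = (-1×0.0935)² = 0.00874
δv/v = √(0.00989) = 0.0994
v = 2.70 m/s, so δv = 0.0994 × 2.70 = 0.268 m/s.

0.268 m/s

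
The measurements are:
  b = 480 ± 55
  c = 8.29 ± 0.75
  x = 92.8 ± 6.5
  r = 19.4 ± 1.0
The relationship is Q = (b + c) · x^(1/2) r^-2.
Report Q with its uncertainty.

12.5 ± 1.96

Let u = b + c = 488. δu = √(δb² + δc²) = √(3020 + 0.562) = 55.0, so δu/u = 0.113.
Q is then a monomial in u, x, r:
δQ/Q = √((δu/u)² + (½·δx/x)² + (-2·δr/r)²) = √(0.0127 + 0.00123 + 0.0106) = 0.157
Q = 12.5, so δQ = 0.157 × 12.5 = 1.96.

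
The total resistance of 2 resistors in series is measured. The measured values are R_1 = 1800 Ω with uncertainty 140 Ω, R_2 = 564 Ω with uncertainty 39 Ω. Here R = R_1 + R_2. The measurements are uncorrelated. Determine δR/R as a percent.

Sums and differences: (δR)² = Σ (cᵢ δxᵢ)².
  (δR_1)² = 19600;  (δR_2)² = 1520
δR = √(21100) = 145 Ω
R = 2360 Ω, so δR/R = 145/2360 = 0.0615.

6.15%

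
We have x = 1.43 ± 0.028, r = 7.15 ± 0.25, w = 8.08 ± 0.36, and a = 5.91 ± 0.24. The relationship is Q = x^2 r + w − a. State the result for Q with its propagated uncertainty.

16.8 ± 0.881

Let p = x^2·r = 14.6. δp/p = √((2·δx/x)² + (1·δr/r)²) = √(0.00153 + 0.00122) = 0.0525, so δp = 0.768.
Q = p + w − a: δQ = √(δp² + δw² + δa²) = √(0.589 + 0.130 + 0.0576) = 0.881
Q = 16.8.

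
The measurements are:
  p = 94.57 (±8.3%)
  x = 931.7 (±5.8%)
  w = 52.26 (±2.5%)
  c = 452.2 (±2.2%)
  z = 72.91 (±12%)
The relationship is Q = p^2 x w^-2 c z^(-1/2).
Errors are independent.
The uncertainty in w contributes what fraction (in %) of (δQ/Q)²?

6.67%

(δQ/Q)² = (2·δp/p)² + (1·δx/x)² + (-2·δw/w)² + (1·δc/c)² + (−½·δz/z)²
  p term: (2×0.0830)² = 0.0276
  x term: (1×0.0580)² = 0.00336
  w term: (-2×0.0250)² = 0.00250
  c term: (1×0.0220)² = 0.000484
  z term: (-0.5×0.120)² = 0.00360
Total = 0.0375. Share from w = 0.00250/0.0375 = 0.0667.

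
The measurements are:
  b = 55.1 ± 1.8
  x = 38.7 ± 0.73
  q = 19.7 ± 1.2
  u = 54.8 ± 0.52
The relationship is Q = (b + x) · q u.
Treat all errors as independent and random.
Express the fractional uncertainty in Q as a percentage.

Let w = b + x = 93.8. δw = √(δb² + δx²) = √(3.24 + 0.533) = 1.94, so δw/w = 0.0207.
Q is then a monomial in w, q, u:
δQ/Q = √((δw/w)² + (1·δq/q)² + (1·δu/u)²) = √(0.000429 + 0.00371 + 9e-05) = 0.0650

6.50%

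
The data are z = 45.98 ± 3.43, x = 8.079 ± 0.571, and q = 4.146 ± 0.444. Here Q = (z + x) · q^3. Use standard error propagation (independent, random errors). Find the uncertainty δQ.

Let u = z + x = 54.06. δu = √(δz² + δx²) = √(11.8 + 0.326) = 3.48, so δu/u = 0.0643.
Q is then a monomial in u, q:
δQ/Q = √((δu/u)² + (3·δq/q)²) = √(0.00414 + 0.103) = 0.328
Q = 3853, so δQ = 0.328 × 3853 = 1260.

1260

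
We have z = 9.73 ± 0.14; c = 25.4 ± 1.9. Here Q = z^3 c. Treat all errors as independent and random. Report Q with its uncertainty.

23400 ± 2020

Products/powers → add relative errors in quadrature, weighted by exponent:
  (3·δz/z)² = (3×0.0144)² = 0.00186;  (1·δc/c)² = (1×0.0748)² = 0.00560
δQ/Q = √(0.00746) = 0.0864
Q = 23400, so δQ = 0.0864 × 23400 = 2020.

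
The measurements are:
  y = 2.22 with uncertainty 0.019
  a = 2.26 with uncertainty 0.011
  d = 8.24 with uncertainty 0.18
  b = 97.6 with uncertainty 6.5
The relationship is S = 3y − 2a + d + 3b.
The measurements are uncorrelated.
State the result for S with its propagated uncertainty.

Sums and differences: (δS)² = Σ (cᵢ δxᵢ)².
  (3·δy)² = 0.00325;  (2·δa)² = 0.000484;  (δd)² = 0.0324;  (3·δb)² = 380
δS = √(380) = 19.5
S = 303.

303 ± 19.5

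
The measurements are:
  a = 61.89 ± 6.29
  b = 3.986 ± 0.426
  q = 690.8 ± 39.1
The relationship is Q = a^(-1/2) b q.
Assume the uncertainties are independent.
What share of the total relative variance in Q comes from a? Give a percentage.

15.0%

(δQ/Q)² = (−½·δa/a)² + (1·δb/b)² + (1·δq/q)²
  a term: (-0.5×0.102)² = 0.00258
  b term: (1×0.107)² = 0.0114
  q term: (1×0.0566)² = 0.00320
Total = 0.0172. Share from a = 0.00258/0.0172 = 0.150.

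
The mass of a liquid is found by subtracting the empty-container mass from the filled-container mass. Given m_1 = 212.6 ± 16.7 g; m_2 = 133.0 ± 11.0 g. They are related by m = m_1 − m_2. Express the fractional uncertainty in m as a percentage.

Each term contributes (cᵢ δxᵢ)² to (δm)²:
  (δm_1)² = 279;  (δm_2)² = 121
δm = √(400) = 20.0 g
m = 79.60 g, so δm/m = 20.0/79.60 = 0.251.

25.1%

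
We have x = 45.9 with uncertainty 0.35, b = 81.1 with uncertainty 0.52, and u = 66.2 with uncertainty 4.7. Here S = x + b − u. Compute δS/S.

0.0780

Sums and differences: (δS)² = Σ (cᵢ δxᵢ)².
  (δx)² = 0.122;  (δb)² = 0.270;  (δu)² = 22.1
δS = √(22.5) = 4.74
S = 60.8, so δS/S = 4.74/60.8 = 0.0780.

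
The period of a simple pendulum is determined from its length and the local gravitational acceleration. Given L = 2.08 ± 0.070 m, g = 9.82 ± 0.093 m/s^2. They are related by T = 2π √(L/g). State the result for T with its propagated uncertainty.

2.89 ± 0.0505 s

Relative error in a monomial: (δT/T)² = Σ (nᵢ · δxᵢ/xᵢ)².
  (½·δL/L)² = (0.5×0.0337)² = 0.000283;  (−½·δg/g)² = (-0.5×0.00947)² = 2.24e-05
δT/T = √(0.000306) = 0.0175
T = 2.89 s, so δT = 0.0175 × 2.89 = 0.0505 s.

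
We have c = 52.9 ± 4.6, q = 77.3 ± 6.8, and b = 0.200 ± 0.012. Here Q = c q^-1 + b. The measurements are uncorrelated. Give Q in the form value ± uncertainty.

0.884 ± 0.0855

Let p = c·q^-1 = 0.684. δp/p = √((1·δc/c)² + (-1·δq/q)²) = √(0.00756 + 0.00774) = 0.124, so δp = 0.0846.
Q = p + b: δQ = √(δp² + δb²) = √(0.00717 + 0.000144) = 0.0855
Q = 0.884.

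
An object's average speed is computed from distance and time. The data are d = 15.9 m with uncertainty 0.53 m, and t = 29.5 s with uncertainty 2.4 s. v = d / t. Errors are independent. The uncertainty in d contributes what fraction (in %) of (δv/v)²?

14.4%

(δv/v)² = (1·δd/d)² + (-1·δt/t)²
  d term: (1×0.0333)² = 0.00111
  t term: (-1×0.0814)² = 0.00662
Total = 0.00773. Share from d = 0.00111/0.00773 = 0.144.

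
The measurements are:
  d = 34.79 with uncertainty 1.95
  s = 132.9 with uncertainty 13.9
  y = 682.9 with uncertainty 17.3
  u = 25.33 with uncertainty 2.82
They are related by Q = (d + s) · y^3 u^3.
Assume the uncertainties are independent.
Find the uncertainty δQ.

3.06e+14

Let w = d + s = 167.7. δw = √(δd² + δs²) = √(3.80 + 193) = 14.0, so δw/w = 0.0837.
Q is then a monomial in w, y, u:
δQ/Q = √((δw/w)² + (3·δy/y)² + (3·δu/u)²) = √(0.00701 + 0.00578 + 0.112) = 0.353
Q = 8.679e+14, so δQ = 0.353 × 8.679e+14 = 3.06e+14.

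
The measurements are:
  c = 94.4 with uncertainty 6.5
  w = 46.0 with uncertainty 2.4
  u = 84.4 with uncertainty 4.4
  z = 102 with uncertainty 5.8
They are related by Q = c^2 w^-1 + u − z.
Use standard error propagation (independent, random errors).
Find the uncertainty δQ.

Let p = c^2·w^-1 = 194. δp/p = √((2·δc/c)² + (-1·δw/w)²) = √(0.0190 + 0.00272) = 0.147, so δp = 28.5.
Q = p + u − z: δQ = √(δp² + δu² + δz²) = √(814 + 19.4 + 33.6) = 29.4

29.4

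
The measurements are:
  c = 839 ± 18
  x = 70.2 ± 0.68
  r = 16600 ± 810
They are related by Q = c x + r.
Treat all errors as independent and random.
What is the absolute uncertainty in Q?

Let p = c·x = 58900. δp/p = √((1·δc/c)² + (1·δx/x)²) = √(0.000460 + 9.38e-05) = 0.0235, so δp = 1390.
Q = p + r: δQ = √(δp² + δr²) = √(1.92e+06 + 6.56e+05) = 1610

1610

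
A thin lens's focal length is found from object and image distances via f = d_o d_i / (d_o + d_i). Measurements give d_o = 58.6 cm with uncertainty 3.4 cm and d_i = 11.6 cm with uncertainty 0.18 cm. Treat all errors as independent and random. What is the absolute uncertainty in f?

0.156 cm

∂f/∂d_o = (d_i/(d_o+d_i))² = 0.0273;  ∂f/∂d_i = (d_o/(d_o+d_i))² = 0.697
δf = √((∂f/∂d_o · δd_o)² + (∂f/∂d_i · δd_i)²) = √(0.00862 + 0.0157) = 0.156 cm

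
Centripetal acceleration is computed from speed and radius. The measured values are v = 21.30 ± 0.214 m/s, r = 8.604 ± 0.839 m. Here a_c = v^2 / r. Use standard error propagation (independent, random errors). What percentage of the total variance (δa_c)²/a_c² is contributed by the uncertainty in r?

95.9%

(δa_c/a_c)² = (2·δv/v)² + (-1·δr/r)²
  v term: (2×0.0100)² = 0.000404
  r term: (-1×0.0975)² = 0.00951
Total = 0.00991. Share from r = 0.00951/0.00991 = 0.959.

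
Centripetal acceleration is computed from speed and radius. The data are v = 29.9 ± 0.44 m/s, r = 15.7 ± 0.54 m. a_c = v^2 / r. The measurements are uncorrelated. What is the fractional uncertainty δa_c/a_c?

0.0453

Products/powers → add relative errors in quadrature, weighted by exponent:
  (2·δv/v)² = (2×0.0147)² = 0.000866;  (-1·δr/r)² = (-1×0.0344)² = 0.00118
δa_c/a_c = √(0.00205) = 0.0453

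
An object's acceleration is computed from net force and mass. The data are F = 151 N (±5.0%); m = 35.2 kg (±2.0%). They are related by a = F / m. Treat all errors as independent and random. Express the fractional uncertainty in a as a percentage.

a is a product of powers, so relative uncertainties combine in quadrature:
  (1·δF/F)² = (1×0.0500)² = 0.00250;  (-1·δm/m)² = (-1×0.0200)² = 0.000400
δa/a = √(0.00290) = 0.0539

5.39%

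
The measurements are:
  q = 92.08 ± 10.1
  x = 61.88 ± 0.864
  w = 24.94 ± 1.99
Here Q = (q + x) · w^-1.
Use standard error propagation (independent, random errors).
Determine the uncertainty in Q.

Let u = q + x = 154.0. δu = √(δq² + δx²) = √(102 + 0.746) = 10.1, so δu/u = 0.0658.
Q is then a monomial in u, w:
δQ/Q = √((δu/u)² + (-1·δw/w)²) = √(0.00434 + 0.00637) = 0.103
Q = 6.173, so δQ = 0.103 × 6.173 = 0.639.

0.639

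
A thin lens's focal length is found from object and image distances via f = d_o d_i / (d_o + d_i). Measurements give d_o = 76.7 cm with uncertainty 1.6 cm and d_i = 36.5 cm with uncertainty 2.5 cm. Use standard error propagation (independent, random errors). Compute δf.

∂f/∂d_o = (d_i/(d_o+d_i))² = 0.104;  ∂f/∂d_i = (d_o/(d_o+d_i))² = 0.459
δf = √((∂f/∂d_o · δd_o)² + (∂f/∂d_i · δd_i)²) = √(0.0277 + 1.32) = 1.16 cm

1.16 cm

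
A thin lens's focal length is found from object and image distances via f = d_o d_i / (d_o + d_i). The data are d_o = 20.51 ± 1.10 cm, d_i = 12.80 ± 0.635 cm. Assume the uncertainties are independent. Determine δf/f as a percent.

∂f/∂d_o = (d_i/(d_o+d_i))² = 0.148;  ∂f/∂d_i = (d_o/(d_o+d_i))² = 0.379
δf = √((∂f/∂d_o · δd_o)² + (∂f/∂d_i · δd_i)²) = √(0.0264 + 0.0580) = 0.290 cm
f = 7.881 cm, so δf/f = 0.290/7.881 = 0.0368.

3.68%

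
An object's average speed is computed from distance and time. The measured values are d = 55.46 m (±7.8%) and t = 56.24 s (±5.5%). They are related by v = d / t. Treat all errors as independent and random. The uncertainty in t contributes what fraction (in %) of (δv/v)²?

33.2%

(δv/v)² = (1·δd/d)² + (-1·δt/t)²
  d term: (1×0.0780)² = 0.00608
  t term: (-1×0.0550)² = 0.00302
Total = 0.00911. Share from t = 0.00302/0.00911 = 0.332.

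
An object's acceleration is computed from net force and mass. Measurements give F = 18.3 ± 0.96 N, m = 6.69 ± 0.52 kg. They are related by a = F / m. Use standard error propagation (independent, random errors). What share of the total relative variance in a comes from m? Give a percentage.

(δa/a)² = (1·δF/F)² + (-1·δm/m)²
  F term: (1×0.0525)² = 0.00275
  m term: (-1×0.0777)² = 0.00604
Total = 0.00879. Share from m = 0.00604/0.00879 = 0.687.

68.7%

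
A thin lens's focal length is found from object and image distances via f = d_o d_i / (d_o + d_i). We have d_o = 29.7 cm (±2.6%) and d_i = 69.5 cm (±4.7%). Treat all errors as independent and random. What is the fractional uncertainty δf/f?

∂f/∂d_o = (d_i/(d_o+d_i))² = 0.491;  ∂f/∂d_i = (d_o/(d_o+d_i))² = 0.0896
δf = √((∂f/∂d_o · δd_o)² + (∂f/∂d_i · δd_i)²) = √(0.144 + 0.0857) = 0.479 cm
f = 20.8 cm, so δf/f = 0.479/20.8 = 0.0230.

0.0230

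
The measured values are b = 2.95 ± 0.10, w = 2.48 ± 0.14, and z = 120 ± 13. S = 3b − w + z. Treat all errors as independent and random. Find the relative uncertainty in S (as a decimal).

0.103

Sums and differences: (δS)² = Σ (cᵢ δxᵢ)².
  (3·δb)² = 0.0900;  (δw)² = 0.0196;  (δz)² = 169
δS = √(169) = 13.0
S = 126, so δS/S = 13.0/126 = 0.103.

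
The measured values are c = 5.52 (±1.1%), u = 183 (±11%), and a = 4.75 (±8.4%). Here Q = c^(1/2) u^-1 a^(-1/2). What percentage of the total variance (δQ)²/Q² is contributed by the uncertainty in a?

(δQ/Q)² = (½·δc/c)² + (-1·δu/u)² + (−½·δa/a)²
  c term: (0.5×0.0110)² = 3.03e-05
  u term: (-1×0.110)² = 0.0121
  a term: (-0.5×0.0840)² = 0.00176
Total = 0.0139. Share from a = 0.00176/0.0139 = 0.127.

12.7%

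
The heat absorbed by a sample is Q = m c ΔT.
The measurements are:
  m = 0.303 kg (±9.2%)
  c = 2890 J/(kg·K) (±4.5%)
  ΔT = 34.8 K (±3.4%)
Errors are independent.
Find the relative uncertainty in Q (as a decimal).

Q is a product of powers, so relative uncertainties combine in quadrature:
  (1·δm/m)² = (1×0.0920)² = 0.00846;  (1·δc/c)² = (1×0.0450)² = 0.00202;  (1·δΔT/ΔT)² = (1×0.0340)² = 0.00116
δQ/Q = √(0.0116) = 0.108

0.108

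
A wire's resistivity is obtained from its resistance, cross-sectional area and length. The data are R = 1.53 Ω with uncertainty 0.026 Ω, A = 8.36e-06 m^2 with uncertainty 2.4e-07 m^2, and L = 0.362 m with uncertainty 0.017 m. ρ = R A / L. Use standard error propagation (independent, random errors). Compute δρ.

Relative error in a monomial: (δρ/ρ)² = Σ (nᵢ · δxᵢ/xᵢ)².
  (1·δR/R)² = (1×0.0170)² = 0.000289;  (1·δA/A)² = (1×0.0287)² = 0.000824;  (-1·δL/L)² = (-1×0.0470)² = 0.00221
δρ/ρ = √(0.00332) = 0.0576
ρ = 3.53e-05 Ω·m, so δρ = 0.0576 × 3.53e-05 = 2.04e-06 Ω·m.

2.04e-06 Ω·m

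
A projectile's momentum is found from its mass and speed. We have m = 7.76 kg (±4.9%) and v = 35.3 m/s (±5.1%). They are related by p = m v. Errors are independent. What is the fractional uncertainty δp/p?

0.0707

p is a product of powers, so relative uncertainties combine in quadrature:
  (1·δm/m)² = (1×0.0490)² = 0.00240;  (1·δv/v)² = (1×0.0510)² = 0.00260
δp/p = √(0.00500) = 0.0707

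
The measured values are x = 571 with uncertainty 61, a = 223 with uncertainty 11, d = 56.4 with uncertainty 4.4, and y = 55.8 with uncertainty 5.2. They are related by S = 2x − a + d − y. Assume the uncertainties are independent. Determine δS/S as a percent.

13.3%

Each term contributes (cᵢ δxᵢ)² to (δS)²:
  (2·δx)² = 14900;  (δa)² = 121;  (δd)² = 19.4;  (δy)² = 27.0
δS = √(15100) = 123
S = 920, so δS/S = 123/920 = 0.133.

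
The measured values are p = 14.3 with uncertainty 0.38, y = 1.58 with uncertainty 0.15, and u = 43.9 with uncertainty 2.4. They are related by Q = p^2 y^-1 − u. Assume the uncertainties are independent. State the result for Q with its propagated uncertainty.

Let w = p^2·y^-1 = 129. δw/w = √((2·δp/p)² + (-1·δy/y)²) = √(0.00282 + 0.00901) = 0.109, so δw = 14.1.
Q = w − u: δQ = √(δw² + δu²) = √(198 + 5.76) = 14.3
Q = 85.5.

85.5 ± 14.3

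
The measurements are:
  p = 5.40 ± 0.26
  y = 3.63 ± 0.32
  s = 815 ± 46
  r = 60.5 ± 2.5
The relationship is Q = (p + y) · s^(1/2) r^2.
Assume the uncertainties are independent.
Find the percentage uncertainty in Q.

Let u = p + y = 9.03. δu = √(δp² + δy²) = √(0.0676 + 0.102) = 0.412, so δu/u = 0.0457.
Q is then a monomial in u, s, r:
δQ/Q = √((δu/u)² + (½·δs/s)² + (2·δr/r)²) = √(0.00208 + 0.000796 + 0.00683) = 0.0985

9.85%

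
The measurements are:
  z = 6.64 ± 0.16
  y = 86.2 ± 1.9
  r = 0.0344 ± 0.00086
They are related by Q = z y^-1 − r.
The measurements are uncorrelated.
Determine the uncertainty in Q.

0.00266

Let p = z·y^-1 = 0.0770. δp/p = √((1·δz/z)² + (-1·δy/y)²) = √(0.000581 + 0.000486) = 0.0327, so δp = 0.00252.
Q = p − r: δQ = √(δp² + δr²) = √(6.33e-06 + 7.4e-07) = 0.00266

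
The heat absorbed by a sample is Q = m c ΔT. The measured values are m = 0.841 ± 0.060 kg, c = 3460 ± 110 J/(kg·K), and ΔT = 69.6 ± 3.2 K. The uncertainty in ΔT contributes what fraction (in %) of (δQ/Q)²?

(δQ/Q)² = (1·δm/m)² + (1·δc/c)² + (1·δΔT/ΔT)²
  m term: (1×0.0713)² = 0.00509
  c term: (1×0.0318)² = 0.00101
  ΔT term: (1×0.0460)² = 0.00211
Total = 0.00821. Share from ΔT = 0.00211/0.00821 = 0.257.

25.7%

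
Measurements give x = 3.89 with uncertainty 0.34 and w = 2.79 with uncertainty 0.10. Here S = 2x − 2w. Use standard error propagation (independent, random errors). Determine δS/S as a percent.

32.2%

S is a linear combination, so absolute uncertainties add in quadrature:
  (2·δx)² = 0.462;  (2·δw)² = 0.0400
δS = √(0.502) = 0.709
S = 2.20, so δS/S = 0.709/2.20 = 0.322.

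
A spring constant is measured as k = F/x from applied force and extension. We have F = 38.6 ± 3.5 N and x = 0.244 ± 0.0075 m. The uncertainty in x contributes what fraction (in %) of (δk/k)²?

(δk/k)² = (1·δF/F)² + (-1·δx/x)²
  F term: (1×0.0907)² = 0.00822
  x term: (-1×0.0307)² = 0.000945
Total = 0.00917. Share from x = 0.000945/0.00917 = 0.103.

10.3%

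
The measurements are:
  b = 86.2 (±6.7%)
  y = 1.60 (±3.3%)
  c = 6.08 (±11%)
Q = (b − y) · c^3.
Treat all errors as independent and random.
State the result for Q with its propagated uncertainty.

19000 ± 6410

Let u = b − y = 84.6. δu = √(δb² + δy²) = √(33.4 + 0.00279) = 5.78, so δu/u = 0.0683.
Q is then a monomial in u, c:
δQ/Q = √((δu/u)² + (3·δc/c)²) = √(0.00466 + 0.109) = 0.337
Q = 19000, so δQ = 0.337 × 19000 = 6410.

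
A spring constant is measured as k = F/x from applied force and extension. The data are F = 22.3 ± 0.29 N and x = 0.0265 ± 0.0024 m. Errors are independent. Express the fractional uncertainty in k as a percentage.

9.15%

Products/powers → add relative errors in quadrature, weighted by exponent:
  (1·δF/F)² = (1×0.0130)² = 0.000169;  (-1·δx/x)² = (-1×0.0906)² = 0.00820
δk/k = √(0.00837) = 0.0915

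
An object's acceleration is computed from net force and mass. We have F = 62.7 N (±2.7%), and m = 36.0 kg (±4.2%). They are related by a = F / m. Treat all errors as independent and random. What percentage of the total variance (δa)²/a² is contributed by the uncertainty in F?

29.2%

(δa/a)² = (1·δF/F)² + (-1·δm/m)²
  F term: (1×0.0270)² = 0.000729
  m term: (-1×0.0420)² = 0.00176
Total = 0.00249. Share from F = 0.000729/0.00249 = 0.292.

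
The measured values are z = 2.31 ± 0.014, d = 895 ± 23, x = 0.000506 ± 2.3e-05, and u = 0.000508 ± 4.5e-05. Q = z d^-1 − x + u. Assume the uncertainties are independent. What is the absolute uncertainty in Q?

8.48e-05

Let p = z·d^-1 = 0.00258. δp/p = √((1·δz/z)² + (-1·δd/d)²) = √(3.67e-05 + 0.000660) = 0.0264, so δp = 6.81e-05.
Q = p − x + u: δQ = √(δp² + δx² + δu²) = √(4.64e-09 + 5.29e-10 + 2.03e-09) = 8.48e-05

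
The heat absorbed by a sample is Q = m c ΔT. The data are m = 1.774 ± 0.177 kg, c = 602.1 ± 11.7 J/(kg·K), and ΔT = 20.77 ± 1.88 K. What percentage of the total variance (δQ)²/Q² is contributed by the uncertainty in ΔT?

44.2%

(δQ/Q)² = (1·δm/m)² + (1·δc/c)² + (1·δΔT/ΔT)²
  m term: (1×0.0998)² = 0.00995
  c term: (1×0.0194)² = 0.000378
  ΔT term: (1×0.0905)² = 0.00819
Total = 0.0185. Share from ΔT = 0.00819/0.0185 = 0.442.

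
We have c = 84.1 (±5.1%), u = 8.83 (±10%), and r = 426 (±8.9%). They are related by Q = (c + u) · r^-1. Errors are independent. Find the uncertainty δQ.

Let w = c + u = 92.9. δw = √(δc² + δu²) = √(18.4 + 0.780) = 4.38, so δw/w = 0.0471.
Q is then a monomial in w, r:
δQ/Q = √((δw/w)² + (-1·δr/r)²) = √(0.00222 + 0.00792) = 0.101
Q = 0.218, so δQ = 0.101 × 0.218 = 0.0220.

0.0220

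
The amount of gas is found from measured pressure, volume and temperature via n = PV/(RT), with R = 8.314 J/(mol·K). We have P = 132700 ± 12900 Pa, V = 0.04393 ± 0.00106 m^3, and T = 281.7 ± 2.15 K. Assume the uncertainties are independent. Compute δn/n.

Each factor contributes (exponent × relative error)² to (δn/n)²:
  (1·δP/P)² = (1×0.0972)² = 0.00945;  (1·δV/V)² = (1×0.0241)² = 0.000582;  (-1·δT/T)² = (-1×0.00763)² = 5.83e-05
δn/n = √(0.0101) = 0.100

0.100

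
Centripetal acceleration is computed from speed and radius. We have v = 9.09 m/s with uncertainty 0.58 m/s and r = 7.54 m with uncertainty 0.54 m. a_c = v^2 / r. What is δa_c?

1.60 m/s^2

Since a_c is a product/quotient, work with relative uncertainties:
  (2·δv/v)² = (2×0.0638)² = 0.0163;  (-1·δr/r)² = (-1×0.0716)² = 0.00513
δa_c/a_c = √(0.0214) = 0.146
a_c = 11.0 m/s^2, so δa_c = 0.146 × 11.0 = 1.60 m/s^2.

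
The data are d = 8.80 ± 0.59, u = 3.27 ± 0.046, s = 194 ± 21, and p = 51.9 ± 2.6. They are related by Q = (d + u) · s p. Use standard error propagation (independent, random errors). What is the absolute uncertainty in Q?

Let w = d + u = 12.1. δw = √(δd² + δu²) = √(0.348 + 0.00212) = 0.592, so δw/w = 0.0490.
Q is then a monomial in w, s, p:
δQ/Q = √((δw/w)² + (1·δs/s)² + (1·δp/p)²) = √(0.00240 + 0.0117 + 0.00251) = 0.129
Q = 1.22e+05, so δQ = 0.129 × 1.22e+05 = 15700.

15700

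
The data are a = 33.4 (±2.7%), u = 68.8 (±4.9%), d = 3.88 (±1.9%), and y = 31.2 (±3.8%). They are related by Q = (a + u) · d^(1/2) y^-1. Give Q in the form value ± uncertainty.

Let w = a + u = 102. δw = √(δa² + δu²) = √(0.813 + 11.4) = 3.49, so δw/w = 0.0341.
Q is then a monomial in w, d, y:
δQ/Q = √((δw/w)² + (½·δd/d)² + (-1·δy/y)²) = √(0.00117 + 9.02e-05 + 0.00144) = 0.0520
Q = 6.45, so δQ = 0.0520 × 6.45 = 0.335.

6.45 ± 0.335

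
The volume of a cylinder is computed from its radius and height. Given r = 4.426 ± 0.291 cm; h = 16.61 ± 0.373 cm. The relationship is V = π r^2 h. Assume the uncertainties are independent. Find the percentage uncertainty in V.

V is a product of powers, so relative uncertainties combine in quadrature:
  (2·δr/r)² = (2×0.0657)² = 0.0173;  (1·δh/h)² = (1×0.0225)² = 0.000504
δV/V = √(0.0178) = 0.133

13.3%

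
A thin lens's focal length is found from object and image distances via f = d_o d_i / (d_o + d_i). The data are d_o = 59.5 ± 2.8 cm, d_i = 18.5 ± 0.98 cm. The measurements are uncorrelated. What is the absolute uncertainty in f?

∂f/∂d_o = (d_i/(d_o+d_i))² = 0.0563;  ∂f/∂d_i = (d_o/(d_o+d_i))² = 0.582
δf = √((∂f/∂d_o · δd_o)² + (∂f/∂d_i · δd_i)²) = √(0.0248 + 0.325) = 0.592 cm

0.592 cm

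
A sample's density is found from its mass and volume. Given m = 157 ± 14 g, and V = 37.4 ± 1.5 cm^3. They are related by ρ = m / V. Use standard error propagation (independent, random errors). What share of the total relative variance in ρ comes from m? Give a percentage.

83.2%

(δρ/ρ)² = (1·δm/m)² + (-1·δV/V)²
  m term: (1×0.0892)² = 0.00795
  V term: (-1×0.0401)² = 0.00161
Total = 0.00956. Share from m = 0.00795/0.00956 = 0.832.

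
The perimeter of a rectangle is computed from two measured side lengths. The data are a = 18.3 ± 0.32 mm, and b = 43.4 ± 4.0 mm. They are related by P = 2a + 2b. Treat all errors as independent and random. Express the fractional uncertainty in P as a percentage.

Each term contributes (cᵢ δxᵢ)² to (δP)²:
  (2·δa)² = 0.410;  (2·δb)² = 64.0
δP = √(64.4) = 8.03 mm
P = 123 mm, so δP/P = 8.03/123 = 0.0650.

6.50%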